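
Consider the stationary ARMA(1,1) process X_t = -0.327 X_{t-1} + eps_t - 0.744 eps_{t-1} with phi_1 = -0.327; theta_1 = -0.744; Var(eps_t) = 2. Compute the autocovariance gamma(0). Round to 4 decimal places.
\gamma(0) = 4.5688

Multiply the model equation by X_{t-k} and take expectations. With theta_0 = psi_0 = 1 and psi_j the MA(infinity) weights, this gives
  gamma(k) - sum_i phi_i gamma(k-i) = c_k,
  c_k = sigma^2 * sum_{j=k..q} theta_j psi_{j-k}   (c_k = 0 for k > q),
using gamma(-m) = gamma(m).
psi-weights needed (psi_j = theta_j + sum_i phi_i psi_{j-i}):
  psi_1 = theta_1 + phi_1 = -0.744 + (-0.327) = -1.071
Right-hand sides:
  c_0 = sigma^2 (1 + theta_1 psi_1) = 2 * (1 + (-0.744)(-1.071)) = 2 * 1.796824 = 3.593648
  c_1 = sigma^2 theta_1 = 2 * (-0.744) = -1.488
  c_2 = 0
Equations for k = 0 and k = 1 (AR order 1):
  gamma(0) = phi_1 gamma(1) + c_0
  gamma(1) = phi_1 gamma(0) + c_1
Substituting the second into the first: gamma(0) (1 - phi_1^2) = c_0 + phi_1 c_1, so
  gamma(0) = (c_0 + phi_1 c_1) / (1 - phi_1^2) = (3.593648 + (-0.327)(-1.488)) / (1 - (-0.327)^2) = 4.080224 / 0.893071 = 4.568757.
Therefore gamma(0) = 4.5688 (to 4 decimal places).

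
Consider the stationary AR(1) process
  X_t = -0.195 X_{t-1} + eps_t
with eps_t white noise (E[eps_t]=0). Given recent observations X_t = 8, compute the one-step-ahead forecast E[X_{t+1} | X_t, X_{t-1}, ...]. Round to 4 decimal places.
E[X_{t+1} \mid \mathcal F_t] = -1.5600

For an AR(p) model X_t = c + sum_i phi_i X_{t-i} + eps_t, the
one-step-ahead conditional mean is
  E[X_{t+1} | X_t, ...] = c + sum_i phi_i X_{t+1-i}.
Substitute known values:
  E[X_{t+1} | ...] = (-0.195) * (8)
                   = -1.5600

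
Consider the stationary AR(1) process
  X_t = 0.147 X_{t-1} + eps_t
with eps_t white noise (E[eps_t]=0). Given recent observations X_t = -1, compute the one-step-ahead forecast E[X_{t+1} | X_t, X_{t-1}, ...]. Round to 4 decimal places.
E[X_{t+1} \mid \mathcal F_t] = -0.1470

For an AR(p) model X_t = c + sum_i phi_i X_{t-i} + eps_t, the
one-step-ahead conditional mean is
  E[X_{t+1} | X_t, ...] = c + sum_i phi_i X_{t+1-i}.
Substitute known values:
  E[X_{t+1} | ...] = (0.147) * (-1)
                   = -0.1470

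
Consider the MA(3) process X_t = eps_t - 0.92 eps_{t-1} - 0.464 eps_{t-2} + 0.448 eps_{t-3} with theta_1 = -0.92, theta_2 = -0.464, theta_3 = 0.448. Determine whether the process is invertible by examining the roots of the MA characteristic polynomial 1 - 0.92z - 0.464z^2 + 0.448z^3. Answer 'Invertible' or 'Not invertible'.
\text{Invertible}

The MA(q) characteristic polynomial is P(z) = 1 - 0.92z - 0.464z^2 + 0.448z^3.
Invertibility requires all roots to lie outside the unit circle, i.e. |z| > 1 for every root.
Degree 3: look for a simple real root z0 first, then factor out (1 - z/z0) and solve the remaining quadratic.
Testing z0 = 1.25: P(1.25) = 1 + (-0.92)(1.25) + (-0.464)(1.25)^2 + (0.448)(1.25)^3
  = 1 + (-1.15) + (-0.725) + (0.875) = 0.  So z_0 = 1.25 is a root, |z_0| = 1.25.
Divide out the factor (1 - 0.8 z) = (1 - z/z0) (since 1/z0 = 0.8):
  P(z) = (1 - 0.8 z)(1 + (-0.12) z + (-0.56) z^2)
  [check: z-coef -0.12 - (0.8) = -0.92; z^2-coef -0.56 - (0.8)(-0.12) = -0.464; z^3-coef -(0.8)(-0.56) = 0.448.]
Remaining roots from the quadratic factor 1 + (-0.12) z + (-0.56) z^2:
  Set 1 + (-0.12) z + (-0.56) z^2 = 0, i.e. a z^2 + b z + c = 0 with a = -0.56, b = -0.12, c = 1.
  Discriminant D = b^2 - 4ac = (-0.12)^2 - 4*(-0.56)*1 = 0.0144 - (-2.24) = 2.2544.
  D >= 0, so the roots are real: z = (-b +/- sqrt(D)) / (2a) = (0.12 +/- 1.501466) / (-1.12).
    z_1 = (0.12 + 1.501466) / (-1.12) = -1.4477,   |z_1| = 1.4477.
    z_2 = (0.12 - 1.501466) / (-1.12) = 1.2335,   |z_2| = 1.2335.
Moduli of all roots: 1.2500, 1.4477, 1.2335.
All moduli strictly greater than 1? Yes.
Verdict: Invertible.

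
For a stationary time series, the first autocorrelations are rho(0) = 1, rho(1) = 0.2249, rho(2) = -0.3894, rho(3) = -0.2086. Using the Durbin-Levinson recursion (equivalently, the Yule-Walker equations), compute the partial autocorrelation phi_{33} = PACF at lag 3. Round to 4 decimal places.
\phi_{33} = 0.0319

The PACF at lag k is phi_{kk}, the last component of the solution
to the Yule-Walker system G_k phi = r_k where
  (G_k)_{ij} = rho(|i - j|), (r_k)_i = rho(i), i,j = 1..k.
Equivalently, Durbin-Levinson gives phi_{kk} iteratively:
  phi_{11} = rho(1)
  phi_{kk} = [rho(k) - sum_{j=1..k-1} phi_{k-1,j} rho(k-j)]
            / [1 - sum_{j=1..k-1} phi_{k-1,j} rho(j)],
  phi_{k,j} = phi_{k-1,j} - phi_{kk} phi_{k-1,k-j},  j = 1..k-1.
Step k = 1:
  phi_11 = rho(1) = 0.2249.
Step k = 2:
  phi_22 = [rho(2) - phi_11 rho(1)] / [1 - phi_11 rho(1)] = [-0.3894 - (0.2249)(0.2249)] / [1 - (0.2249)(0.2249)]
         = -0.43998001 / 0.94941999 = -0.46342.
  Update: phi_21 = phi_11 - phi_22 phi_11 = 0.2249 - (-0.46342)(0.2249) = 0.329123.
Step k = 3:
  phi_33 = [rho(3) - phi_21 rho(2) - phi_22 rho(1)] / [1 - phi_21 rho(1) - phi_22 rho(2)]
    numerator   = -0.2086 - (0.329123)(-0.3894) - (-0.46342)(0.2249) = 0.02378365
    denominator = 1 - (0.329123)(0.2249) - (-0.46342)(-0.3894) = 0.74552455
  phi_33 = 0.02378365 / 0.74552455 = 0.0319.
Therefore phi_{33} = 0.0319.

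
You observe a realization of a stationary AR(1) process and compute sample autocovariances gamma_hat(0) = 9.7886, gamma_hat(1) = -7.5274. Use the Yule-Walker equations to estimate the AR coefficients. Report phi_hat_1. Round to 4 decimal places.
\hat\phi_{1} = -0.7690

The Yule-Walker equations for an AR(p) process read, in matrix form,
  Gamma_p phi = r_p,   with   (Gamma_p)_{ij} = gamma(|i - j|),
                       (r_p)_i = gamma(i),   i,j = 1..p.
Substitute the sample gammas (Toeplitz matrix and right-hand side of size 1):
  Gamma_p = [[9.7886]]
  r_p     = [-7.5274]
With p = 1 this is the single equation gamma(0) phi_1 = gamma(1):
  phi_hat_1 = gamma(1) / gamma(0) = -7.5274 / 9.7886 = -0.7690.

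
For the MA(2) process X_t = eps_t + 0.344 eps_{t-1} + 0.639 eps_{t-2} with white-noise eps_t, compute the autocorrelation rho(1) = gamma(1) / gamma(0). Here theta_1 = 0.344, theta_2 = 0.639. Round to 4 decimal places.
\rho(1) = 0.3693

For an MA(q) process with theta_0 = 1, the autocovariance is
  gamma(k) = sigma^2 * sum_{i=0..q-k} theta_i * theta_{i+k},
and rho(k) = gamma(k) / gamma(0). Sigma^2 cancels.
  numerator   = (1)*(0.344) + (0.344)*(0.639) = 0.563816.
  denominator = (1)^2 + (0.344)^2 + (0.639)^2 = 1.526657.
  rho(1) = 0.563816 / 1.526657 = 0.3693.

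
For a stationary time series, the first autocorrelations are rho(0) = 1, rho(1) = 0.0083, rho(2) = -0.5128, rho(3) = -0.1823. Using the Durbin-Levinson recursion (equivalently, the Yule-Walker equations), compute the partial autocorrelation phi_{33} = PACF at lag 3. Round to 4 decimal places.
\phi_{33} = -0.2329

The PACF at lag k is phi_{kk}, the last component of the solution
to the Yule-Walker system G_k phi = r_k where
  (G_k)_{ij} = rho(|i - j|), (r_k)_i = rho(i), i,j = 1..k.
Equivalently, Durbin-Levinson gives phi_{kk} iteratively:
  phi_{11} = rho(1)
  phi_{kk} = [rho(k) - sum_{j=1..k-1} phi_{k-1,j} rho(k-j)]
            / [1 - sum_{j=1..k-1} phi_{k-1,j} rho(j)],
  phi_{k,j} = phi_{k-1,j} - phi_{kk} phi_{k-1,k-j},  j = 1..k-1.
Step k = 1:
  phi_11 = rho(1) = 0.0083.
Step k = 2:
  phi_22 = [rho(2) - phi_11 rho(1)] / [1 - phi_11 rho(1)] = [-0.5128 - (0.0083)(0.0083)] / [1 - (0.0083)(0.0083)]
         = -0.51286889 / 0.99993111 = -0.512904.
  Update: phi_21 = phi_11 - phi_22 phi_11 = 0.0083 - (-0.512904)(0.0083) = 0.012557.
Step k = 3:
  phi_33 = [rho(3) - phi_21 rho(2) - phi_22 rho(1)] / [1 - phi_21 rho(1) - phi_22 rho(2)]
    numerator   = -0.1823 - (0.012557)(-0.5128) - (-0.512904)(0.0083) = -0.17160361
    denominator = 1 - (0.012557)(0.0083) - (-0.512904)(-0.5128) = 0.73687849
  phi_33 = -0.17160361 / 0.73687849 = -0.2329.
Therefore phi_{33} = -0.2329.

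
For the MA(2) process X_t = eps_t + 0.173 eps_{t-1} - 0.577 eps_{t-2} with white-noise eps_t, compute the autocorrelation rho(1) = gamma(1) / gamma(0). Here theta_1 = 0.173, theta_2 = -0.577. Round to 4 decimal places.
\rho(1) = 0.0537

For an MA(q) process with theta_0 = 1, the autocovariance is
  gamma(k) = sigma^2 * sum_{i=0..q-k} theta_i * theta_{i+k},
and rho(k) = gamma(k) / gamma(0). Sigma^2 cancels.
  numerator   = (1)*(0.173) + (0.173)*(-0.577) = 0.073179.
  denominator = (1)^2 + (0.173)^2 + (-0.577)^2 = 1.362858.
  rho(1) = 0.073179 / 1.362858 = 0.0537.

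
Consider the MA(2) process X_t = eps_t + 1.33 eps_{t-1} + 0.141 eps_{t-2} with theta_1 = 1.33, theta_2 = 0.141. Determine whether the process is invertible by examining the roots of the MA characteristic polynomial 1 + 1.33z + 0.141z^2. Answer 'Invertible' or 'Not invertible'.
\text{Not invertible}

The MA(q) characteristic polynomial is P(z) = 1 + 1.33z + 0.141z^2.
Invertibility requires all roots to lie outside the unit circle, i.e. |z| > 1 for every root.
Set 1 + (1.33) z + (0.141) z^2 = 0, i.e. a z^2 + b z + c = 0 with a = 0.141, b = 1.33, c = 1.
Discriminant D = b^2 - 4ac = (1.33)^2 - 4*(0.141)*1 = 1.7689 - (0.564) = 1.2049.
D >= 0, so the roots are real: z = (-b +/- sqrt(D)) / (2a) = (-1.33 +/- 1.097679) / (0.282).
  z_1 = (-1.33 + 1.097679) / (0.282) = -0.8238,   |z_1| = 0.8238.
  z_2 = (-1.33 - 1.097679) / (0.282) = -8.6088,   |z_2| = 8.6088.
Moduli of all roots: 0.8238, 8.6088.
All moduli strictly greater than 1? No.
Verdict: Not invertible.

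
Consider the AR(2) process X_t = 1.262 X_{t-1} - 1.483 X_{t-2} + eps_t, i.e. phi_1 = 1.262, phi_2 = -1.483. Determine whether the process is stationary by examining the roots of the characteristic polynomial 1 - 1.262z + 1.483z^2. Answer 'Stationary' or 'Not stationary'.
\text{Not stationary}

The AR(p) characteristic polynomial is P(z) = 1 - 1.262z + 1.483z^2.
Stationarity requires all roots to lie outside the unit circle, i.e. |z| > 1 for every root.
Set 1 + (-1.262) z + (1.483) z^2 = 0, i.e. a z^2 + b z + c = 0 with a = 1.483, b = -1.262, c = 1.
Discriminant D = b^2 - 4ac = (-1.262)^2 - 4*(1.483)*1 = 1.592644 - (5.932) = -4.339356.
D < 0, so the roots are the complex-conjugate pair z = (-b +/- i sqrt(-D)) / (2a) = 0.4255 +/- 0.7023i.
For a conjugate pair |z|^2 = z * conj(z) = (product of roots) = c/a = 1/(1.483) = 0.674309, so |z| = sqrt(0.674309) = 0.8212 for both roots.
Moduli of all roots: 0.8212, 0.8212.
All moduli strictly greater than 1? No.
Verdict: Not stationary.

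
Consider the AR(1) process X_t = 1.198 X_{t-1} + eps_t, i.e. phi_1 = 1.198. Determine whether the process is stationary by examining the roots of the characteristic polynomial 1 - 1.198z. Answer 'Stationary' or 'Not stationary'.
\text{Not stationary}

The AR(p) characteristic polynomial is P(z) = 1 - 1.198z.
Stationarity requires all roots to lie outside the unit circle, i.e. |z| > 1 for every root.
This is linear in z: 1 + (-1.198) z = 0  =>  z = -1/(-1.198) = 0.834725,  |z| = 0.834725.
Moduli of all roots: 0.8347.
All moduli strictly greater than 1? No.
Verdict: Not stationary.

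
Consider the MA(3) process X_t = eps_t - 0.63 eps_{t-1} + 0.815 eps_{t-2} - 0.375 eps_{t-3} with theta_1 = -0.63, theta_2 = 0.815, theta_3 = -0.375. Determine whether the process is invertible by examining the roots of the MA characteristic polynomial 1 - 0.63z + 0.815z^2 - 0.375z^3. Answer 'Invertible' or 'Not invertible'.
\text{Invertible}

The MA(q) characteristic polynomial is P(z) = 1 - 0.63z + 0.815z^2 - 0.375z^3.
Invertibility requires all roots to lie outside the unit circle, i.e. |z| > 1 for every root.
Degree 3: look for a simple real root z0 first, then factor out (1 - z/z0) and solve the remaining quadratic.
Testing z0 = 2: P(2) = 1 + (-0.63)(2) + (0.815)(2)^2 + (-0.375)(2)^3
  = 1 + (-1.26) + (3.26) + (-3) = 0.  So z_0 = 2 is a root, |z_0| = 2.
Divide out the factor (1 - 0.5 z) = (1 - z/z0) (since 1/z0 = 0.5):
  P(z) = (1 - 0.5 z)(1 + (-0.13) z + (0.75) z^2)
  [check: z-coef -0.13 - (0.5) = -0.63; z^2-coef 0.75 - (0.5)(-0.13) = 0.815; z^3-coef -(0.5)(0.75) = -0.375.]
Remaining roots from the quadratic factor 1 + (-0.13) z + (0.75) z^2:
  Set 1 + (-0.13) z + (0.75) z^2 = 0, i.e. a z^2 + b z + c = 0 with a = 0.75, b = -0.13, c = 1.
  Discriminant D = b^2 - 4ac = (-0.13)^2 - 4*(0.75)*1 = 0.0169 - (3) = -2.9831.
  D < 0, so the roots are the complex-conjugate pair z = (-b +/- i sqrt(-D)) / (2a) = 0.0867 +/- 1.1514i.
  For a conjugate pair |z|^2 = z * conj(z) = (product of roots) = c/a = 1/(0.75) = 1.333333, so |z| = sqrt(1.333333) = 1.1547 for both roots.
Moduli of all roots: 2.0000, 1.1547, 1.1547.
All moduli strictly greater than 1? Yes.
Verdict: Invertible.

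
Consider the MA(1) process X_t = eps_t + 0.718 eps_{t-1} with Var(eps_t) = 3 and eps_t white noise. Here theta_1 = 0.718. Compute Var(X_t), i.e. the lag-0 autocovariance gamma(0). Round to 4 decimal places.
\gamma(0) = 4.5466

For an MA(q) process X_t = eps_t + sum_i theta_i eps_{t-i} with
Var(eps_t) = sigma^2, the variance is
  gamma(0) = sigma^2 * (1 + sum_i theta_i^2).
  sum_i theta_i^2 = (0.718)^2 = 0.515524.
  gamma(0) = 3 * (1 + 0.515524) = 3 * 1.515524 = 4.546572, which rounds to 4.5466.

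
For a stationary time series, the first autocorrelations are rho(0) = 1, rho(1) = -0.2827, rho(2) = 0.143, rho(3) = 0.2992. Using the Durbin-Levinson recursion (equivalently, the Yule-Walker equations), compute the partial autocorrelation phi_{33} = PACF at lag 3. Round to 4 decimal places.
\phi_{33} = 0.3890

The PACF at lag k is phi_{kk}, the last component of the solution
to the Yule-Walker system G_k phi = r_k where
  (G_k)_{ij} = rho(|i - j|), (r_k)_i = rho(i), i,j = 1..k.
Equivalently, Durbin-Levinson gives phi_{kk} iteratively:
  phi_{11} = rho(1)
  phi_{kk} = [rho(k) - sum_{j=1..k-1} phi_{k-1,j} rho(k-j)]
            / [1 - sum_{j=1..k-1} phi_{k-1,j} rho(j)],
  phi_{k,j} = phi_{k-1,j} - phi_{kk} phi_{k-1,k-j},  j = 1..k-1.
Step k = 1:
  phi_11 = rho(1) = -0.2827.
Step k = 2:
  phi_22 = [rho(2) - phi_11 rho(1)] / [1 - phi_11 rho(1)] = [0.143 - (-0.2827)(-0.2827)] / [1 - (-0.2827)(-0.2827)]
         = 0.06308071 / 0.92008071 = 0.06856.
  Update: phi_21 = phi_11 - phi_22 phi_11 = -0.2827 - (0.06856)(-0.2827) = -0.263318.
Step k = 3:
  phi_33 = [rho(3) - phi_21 rho(2) - phi_22 rho(1)] / [1 - phi_21 rho(1) - phi_22 rho(2)]
    numerator   = 0.2992 - (-0.263318)(0.143) - (0.06856)(-0.2827) = 0.35623639
    denominator = 1 - (-0.263318)(-0.2827) - (0.06856)(0.143) = 0.9157559
  phi_33 = 0.35623639 / 0.9157559 = 0.389.
Therefore phi_{33} = 0.3890.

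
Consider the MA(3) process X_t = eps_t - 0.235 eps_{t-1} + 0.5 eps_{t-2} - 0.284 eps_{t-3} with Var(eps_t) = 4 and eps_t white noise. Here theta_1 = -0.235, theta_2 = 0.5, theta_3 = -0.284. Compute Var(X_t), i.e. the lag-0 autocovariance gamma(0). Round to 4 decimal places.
\gamma(0) = 5.5435

For an MA(q) process X_t = eps_t + sum_i theta_i eps_{t-i} with
Var(eps_t) = sigma^2, the variance is
  gamma(0) = sigma^2 * (1 + sum_i theta_i^2).
  sum_i theta_i^2 = (-0.235)^2 + (0.5)^2 + (-0.284)^2 = 0.055225 + 0.25 + 0.080656 = 0.385881.
  gamma(0) = 4 * (1 + 0.385881) = 4 * 1.385881 = 5.543524, which rounds to 5.5435.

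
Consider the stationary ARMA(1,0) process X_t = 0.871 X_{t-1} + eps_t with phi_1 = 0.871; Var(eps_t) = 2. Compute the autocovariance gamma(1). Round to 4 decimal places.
\gamma(1) = 7.2175

Multiply the model equation by X_{t-k} and take expectations. With theta_0 = psi_0 = 1 and psi_j the MA(infinity) weights, this gives
  gamma(k) - sum_i phi_i gamma(k-i) = c_k,
  c_k = sigma^2 * sum_{j=k..q} theta_j psi_{j-k}   (c_k = 0 for k > q),
using gamma(-m) = gamma(m).
Pure AR (q = 0): c_0 = sigma^2 = 2, c_k = 0 for k >= 1.
Equations for k = 0 and k = 1 (AR order 1):
  gamma(0) = phi_1 gamma(1) + c_0
  gamma(1) = phi_1 gamma(0) + c_1
Substituting the second into the first: gamma(0) (1 - phi_1^2) = c_0 + phi_1 c_1, so
  gamma(0) = c_0 / (1 - phi_1^2) = 2 / (1 - (0.871)^2) = 2 / 0.241359 = 8.286412.
  gamma(1) = phi_1 gamma(0) = (0.871)(8.286412) = 7.217464.
Therefore gamma(1) = 7.2175 (to 4 decimal places).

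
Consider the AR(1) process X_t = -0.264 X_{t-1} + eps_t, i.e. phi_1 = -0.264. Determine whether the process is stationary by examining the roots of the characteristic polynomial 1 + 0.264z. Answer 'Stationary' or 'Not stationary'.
\text{Stationary}

The AR(p) characteristic polynomial is P(z) = 1 + 0.264z.
Stationarity requires all roots to lie outside the unit circle, i.e. |z| > 1 for every root.
This is linear in z: 1 + (0.264) z = 0  =>  z = -1/(0.264) = -3.787879,  |z| = 3.787879.
Moduli of all roots: 3.7879.
All moduli strictly greater than 1? Yes.
Verdict: Stationary.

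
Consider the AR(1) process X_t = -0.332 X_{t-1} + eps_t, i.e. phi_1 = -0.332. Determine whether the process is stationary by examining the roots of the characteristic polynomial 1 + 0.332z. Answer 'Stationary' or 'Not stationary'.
\text{Stationary}

The AR(p) characteristic polynomial is P(z) = 1 + 0.332z.
Stationarity requires all roots to lie outside the unit circle, i.e. |z| > 1 for every root.
This is linear in z: 1 + (0.332) z = 0  =>  z = -1/(0.332) = -3.012048,  |z| = 3.012048.
Moduli of all roots: 3.0120.
All moduli strictly greater than 1? Yes.
Verdict: Stationary.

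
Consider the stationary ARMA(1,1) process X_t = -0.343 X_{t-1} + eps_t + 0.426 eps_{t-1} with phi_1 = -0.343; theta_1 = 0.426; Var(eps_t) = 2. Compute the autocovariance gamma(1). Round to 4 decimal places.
\gamma(1) = 0.1606

Multiply the model equation by X_{t-k} and take expectations. With theta_0 = psi_0 = 1 and psi_j the MA(infinity) weights, this gives
  gamma(k) - sum_i phi_i gamma(k-i) = c_k,
  c_k = sigma^2 * sum_{j=k..q} theta_j psi_{j-k}   (c_k = 0 for k > q),
using gamma(-m) = gamma(m).
psi-weights needed (psi_j = theta_j + sum_i phi_i psi_{j-i}):
  psi_1 = theta_1 + phi_1 = 0.426 + (-0.343) = 0.083
Right-hand sides:
  c_0 = sigma^2 (1 + theta_1 psi_1) = 2 * (1 + (0.426)(0.083)) = 2 * 1.035358 = 2.070716
  c_1 = sigma^2 theta_1 = 2 * (0.426) = 0.852
  c_2 = 0
Equations for k = 0 and k = 1 (AR order 1):
  gamma(0) = phi_1 gamma(1) + c_0
  gamma(1) = phi_1 gamma(0) + c_1
Substituting the second into the first: gamma(0) (1 - phi_1^2) = c_0 + phi_1 c_1, so
  gamma(0) = (c_0 + phi_1 c_1) / (1 - phi_1^2) = (2.070716 + (-0.343)(0.852)) / (1 - (-0.343)^2) = 1.77848 / 0.882351 = 2.015615.
  gamma(1) = phi_1 gamma(0) + c_1 = (-0.343)(2.015615) + (0.852) = 0.160644.
Therefore gamma(1) = 0.1606 (to 4 decimal places).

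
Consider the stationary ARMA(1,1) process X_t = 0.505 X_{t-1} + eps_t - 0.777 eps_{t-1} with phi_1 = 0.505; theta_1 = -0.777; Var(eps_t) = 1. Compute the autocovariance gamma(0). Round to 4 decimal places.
\gamma(0) = 1.0993

Multiply the model equation by X_{t-k} and take expectations. With theta_0 = psi_0 = 1 and psi_j the MA(infinity) weights, this gives
  gamma(k) - sum_i phi_i gamma(k-i) = c_k,
  c_k = sigma^2 * sum_{j=k..q} theta_j psi_{j-k}   (c_k = 0 for k > q),
using gamma(-m) = gamma(m).
psi-weights needed (psi_j = theta_j + sum_i phi_i psi_{j-i}):
  psi_1 = theta_1 + phi_1 = -0.777 + (0.505) = -0.272
Right-hand sides:
  c_0 = sigma^2 (1 + theta_1 psi_1) = 1 * (1 + (-0.777)(-0.272)) = 1 * 1.211344 = 1.211344
  c_1 = sigma^2 theta_1 = 1 * (-0.777) = -0.777
  c_2 = 0
Equations for k = 0 and k = 1 (AR order 1):
  gamma(0) = phi_1 gamma(1) + c_0
  gamma(1) = phi_1 gamma(0) + c_1
Substituting the second into the first: gamma(0) (1 - phi_1^2) = c_0 + phi_1 c_1, so
  gamma(0) = (c_0 + phi_1 c_1) / (1 - phi_1^2) = (1.211344 + (0.505)(-0.777)) / (1 - (0.505)^2) = 0.818959 / 0.744975 = 1.099311.
Therefore gamma(0) = 1.0993 (to 4 decimal places).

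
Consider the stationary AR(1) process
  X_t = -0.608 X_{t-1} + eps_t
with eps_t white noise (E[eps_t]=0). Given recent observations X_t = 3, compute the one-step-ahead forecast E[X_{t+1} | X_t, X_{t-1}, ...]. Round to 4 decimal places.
E[X_{t+1} \mid \mathcal F_t] = -1.8240

For an AR(p) model X_t = c + sum_i phi_i X_{t-i} + eps_t, the
one-step-ahead conditional mean is
  E[X_{t+1} | X_t, ...] = c + sum_i phi_i X_{t+1-i}.
Substitute known values:
  E[X_{t+1} | ...] = (-0.608) * (3)
                   = -1.8240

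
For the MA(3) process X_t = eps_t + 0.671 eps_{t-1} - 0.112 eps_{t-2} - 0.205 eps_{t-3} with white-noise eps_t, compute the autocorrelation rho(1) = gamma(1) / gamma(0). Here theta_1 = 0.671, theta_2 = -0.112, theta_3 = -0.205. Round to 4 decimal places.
\rho(1) = 0.4112

For an MA(q) process with theta_0 = 1, the autocovariance is
  gamma(k) = sigma^2 * sum_{i=0..q-k} theta_i * theta_{i+k},
and rho(k) = gamma(k) / gamma(0). Sigma^2 cancels.
  numerator   = (1)*(0.671) + (0.671)*(-0.112) + (-0.112)*(-0.205) = 0.618808.
  denominator = (1)^2 + (0.671)^2 + (-0.112)^2 + (-0.205)^2 = 1.50481.
  rho(1) = 0.618808 / 1.50481 = 0.4112.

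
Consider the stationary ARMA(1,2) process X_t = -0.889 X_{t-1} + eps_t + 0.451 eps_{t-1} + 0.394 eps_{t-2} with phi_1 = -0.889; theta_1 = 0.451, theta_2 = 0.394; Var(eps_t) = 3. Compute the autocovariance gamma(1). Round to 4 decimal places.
\gamma(1) = -10.1491

Multiply the model equation by X_{t-k} and take expectations. With theta_0 = psi_0 = 1 and psi_j the MA(infinity) weights, this gives
  gamma(k) - sum_i phi_i gamma(k-i) = c_k,
  c_k = sigma^2 * sum_{j=k..q} theta_j psi_{j-k}   (c_k = 0 for k > q),
using gamma(-m) = gamma(m).
psi-weights needed (psi_j = theta_j + sum_i phi_i psi_{j-i}):
  psi_1 = theta_1 + phi_1 = 0.451 + (-0.889) = -0.438
  psi_2 = theta_2 + phi_1 psi_1 = 0.394 + (-0.889)(-0.438) = 0.783382
Right-hand sides:
  c_0 = sigma^2 (1 + theta_1 psi_1 + theta_2 psi_2) = 3 * (1 + (0.451)(-0.438) + (0.394)(0.783382)) = 3 * 1.111115 = 3.333344
  c_1 = sigma^2 (theta_1 + theta_2 psi_1) = 3 * (0.451 + (0.394)(-0.438)) = 0.835284
  c_2 = sigma^2 theta_2 = 3 * (0.394) = 1.182
Equations for k = 0 and k = 1 (AR order 1):
  gamma(0) = phi_1 gamma(1) + c_0
  gamma(1) = phi_1 gamma(0) + c_1
Substituting the second into the first: gamma(0) (1 - phi_1^2) = c_0 + phi_1 c_1, so
  gamma(0) = (c_0 + phi_1 c_1) / (1 - phi_1^2) = (3.333344 + (-0.889)(0.835284)) / (1 - (-0.889)^2) = 2.590776 / 0.209679 = 12.355916.
  gamma(1) = phi_1 gamma(0) + c_1 = (-0.889)(12.355916) + (0.835284) = -10.149125.
Therefore gamma(1) = -10.1491 (to 4 decimal places).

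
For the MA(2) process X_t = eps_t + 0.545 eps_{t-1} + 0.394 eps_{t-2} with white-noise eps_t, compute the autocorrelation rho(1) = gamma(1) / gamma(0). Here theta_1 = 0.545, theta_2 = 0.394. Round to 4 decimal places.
\rho(1) = 0.5231

For an MA(q) process with theta_0 = 1, the autocovariance is
  gamma(k) = sigma^2 * sum_{i=0..q-k} theta_i * theta_{i+k},
and rho(k) = gamma(k) / gamma(0). Sigma^2 cancels.
  numerator   = (1)*(0.545) + (0.545)*(0.394) = 0.75973.
  denominator = (1)^2 + (0.545)^2 + (0.394)^2 = 1.452261.
  rho(1) = 0.75973 / 1.452261 = 0.5231.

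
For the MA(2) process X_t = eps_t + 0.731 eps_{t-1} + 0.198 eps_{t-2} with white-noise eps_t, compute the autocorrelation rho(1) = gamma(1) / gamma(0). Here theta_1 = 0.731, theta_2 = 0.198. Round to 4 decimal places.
\rho(1) = 0.5565

For an MA(q) process with theta_0 = 1, the autocovariance is
  gamma(k) = sigma^2 * sum_{i=0..q-k} theta_i * theta_{i+k},
and rho(k) = gamma(k) / gamma(0). Sigma^2 cancels.
  numerator   = (1)*(0.731) + (0.731)*(0.198) = 0.875738.
  denominator = (1)^2 + (0.731)^2 + (0.198)^2 = 1.573565.
  rho(1) = 0.875738 / 1.573565 = 0.5565.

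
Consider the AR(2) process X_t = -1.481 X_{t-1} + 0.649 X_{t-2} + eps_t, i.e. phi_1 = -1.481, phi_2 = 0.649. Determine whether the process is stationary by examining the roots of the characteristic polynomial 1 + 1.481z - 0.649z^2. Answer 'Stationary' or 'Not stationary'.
\text{Not stationary}

The AR(p) characteristic polynomial is P(z) = 1 + 1.481z - 0.649z^2.
Stationarity requires all roots to lie outside the unit circle, i.e. |z| > 1 for every root.
Set 1 + (1.481) z + (-0.649) z^2 = 0, i.e. a z^2 + b z + c = 0 with a = -0.649, b = 1.481, c = 1.
Discriminant D = b^2 - 4ac = (1.481)^2 - 4*(-0.649)*1 = 2.193361 - (-2.596) = 4.789361.
D >= 0, so the roots are real: z = (-b +/- sqrt(D)) / (2a) = (-1.481 +/- 2.188461) / (-1.298).
  z_1 = (-1.481 + 2.188461) / (-1.298) = -0.545,   |z_1| = 0.545.
  z_2 = (-1.481 - 2.188461) / (-1.298) = 2.827,   |z_2| = 2.827.
Moduli of all roots: 0.5450, 2.8270.
All moduli strictly greater than 1? No.
Verdict: Not stationary.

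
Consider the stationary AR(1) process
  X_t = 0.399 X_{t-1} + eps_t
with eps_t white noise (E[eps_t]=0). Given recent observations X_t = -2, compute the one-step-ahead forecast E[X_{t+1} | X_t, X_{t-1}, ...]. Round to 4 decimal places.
E[X_{t+1} \mid \mathcal F_t] = -0.7980

For an AR(p) model X_t = c + sum_i phi_i X_{t-i} + eps_t, the
one-step-ahead conditional mean is
  E[X_{t+1} | X_t, ...] = c + sum_i phi_i X_{t+1-i}.
Substitute known values:
  E[X_{t+1} | ...] = (0.399) * (-2)
                   = -0.7980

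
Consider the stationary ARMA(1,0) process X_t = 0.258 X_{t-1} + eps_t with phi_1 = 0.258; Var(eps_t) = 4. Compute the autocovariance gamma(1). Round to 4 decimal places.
\gamma(1) = 1.1056

Multiply the model equation by X_{t-k} and take expectations. With theta_0 = psi_0 = 1 and psi_j the MA(infinity) weights, this gives
  gamma(k) - sum_i phi_i gamma(k-i) = c_k,
  c_k = sigma^2 * sum_{j=k..q} theta_j psi_{j-k}   (c_k = 0 for k > q),
using gamma(-m) = gamma(m).
Pure AR (q = 0): c_0 = sigma^2 = 4, c_k = 0 for k >= 1.
Equations for k = 0 and k = 1 (AR order 1):
  gamma(0) = phi_1 gamma(1) + c_0
  gamma(1) = phi_1 gamma(0) + c_1
Substituting the second into the first: gamma(0) (1 - phi_1^2) = c_0 + phi_1 c_1, so
  gamma(0) = c_0 / (1 - phi_1^2) = 4 / (1 - (0.258)^2) = 4 / 0.933436 = 4.285243.
  gamma(1) = phi_1 gamma(0) = (0.258)(4.285243) = 1.105593.
Therefore gamma(1) = 1.1056 (to 4 decimal places).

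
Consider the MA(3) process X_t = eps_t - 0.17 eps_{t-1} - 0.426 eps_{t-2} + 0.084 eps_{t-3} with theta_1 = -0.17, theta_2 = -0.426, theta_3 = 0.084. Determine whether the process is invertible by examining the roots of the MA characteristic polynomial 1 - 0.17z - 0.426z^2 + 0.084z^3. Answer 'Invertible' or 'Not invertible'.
\text{Invertible}

The MA(q) characteristic polynomial is P(z) = 1 - 0.17z - 0.426z^2 + 0.084z^3.
Invertibility requires all roots to lie outside the unit circle, i.e. |z| > 1 for every root.
Degree 3: look for a simple real root z0 first, then factor out (1 - z/z0) and solve the remaining quadratic.
Testing z0 = 5: P(5) = 1 + (-0.17)(5) + (-0.426)(5)^2 + (0.084)(5)^3
  = 1 + (-0.85) + (-10.65) + (10.5) = 0.  So z_0 = 5 is a root, |z_0| = 5.
Divide out the factor (1 - 0.2 z) = (1 - z/z0) (since 1/z0 = 0.2):
  P(z) = (1 - 0.2 z)(1 + (0.03) z + (-0.42) z^2)
  [check: z-coef 0.03 - (0.2) = -0.17; z^2-coef -0.42 - (0.2)(0.03) = -0.426; z^3-coef -(0.2)(-0.42) = 0.084.]
Remaining roots from the quadratic factor 1 + (0.03) z + (-0.42) z^2:
  Set 1 + (0.03) z + (-0.42) z^2 = 0, i.e. a z^2 + b z + c = 0 with a = -0.42, b = 0.03, c = 1.
  Discriminant D = b^2 - 4ac = (0.03)^2 - 4*(-0.42)*1 = 0.0009 - (-1.68) = 1.6809.
  D >= 0, so the roots are real: z = (-b +/- sqrt(D)) / (2a) = (-0.03 +/- 1.296495) / (-0.84).
    z_1 = (-0.03 + 1.296495) / (-0.84) = -1.5077,   |z_1| = 1.5077.
    z_2 = (-0.03 - 1.296495) / (-0.84) = 1.5792,   |z_2| = 1.5792.
Moduli of all roots: 5.0000, 1.5077, 1.5792.
All moduli strictly greater than 1? Yes.
Verdict: Invertible.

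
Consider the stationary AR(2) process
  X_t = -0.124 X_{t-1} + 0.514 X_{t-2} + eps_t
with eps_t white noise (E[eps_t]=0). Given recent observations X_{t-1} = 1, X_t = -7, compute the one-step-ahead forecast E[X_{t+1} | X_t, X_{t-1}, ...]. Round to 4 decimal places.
E[X_{t+1} \mid \mathcal F_t] = 1.3820

For an AR(p) model X_t = c + sum_i phi_i X_{t-i} + eps_t, the
one-step-ahead conditional mean is
  E[X_{t+1} | X_t, ...] = c + sum_i phi_i X_{t+1-i}.
Substitute known values:
  E[X_{t+1} | ...] = (-0.124) * (-7) + (0.514) * (1)
                   = 1.3820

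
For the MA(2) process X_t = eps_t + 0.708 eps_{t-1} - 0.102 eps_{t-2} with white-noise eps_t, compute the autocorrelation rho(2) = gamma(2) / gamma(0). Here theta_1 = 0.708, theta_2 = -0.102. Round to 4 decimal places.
\rho(2) = -0.0675

For an MA(q) process with theta_0 = 1, the autocovariance is
  gamma(k) = sigma^2 * sum_{i=0..q-k} theta_i * theta_{i+k},
and rho(k) = gamma(k) / gamma(0). Sigma^2 cancels.
  numerator   = (1)*(-0.102) = -0.102.
  denominator = (1)^2 + (0.708)^2 + (-0.102)^2 = 1.511668.
  rho(2) = -0.102 / 1.511668 = -0.0675.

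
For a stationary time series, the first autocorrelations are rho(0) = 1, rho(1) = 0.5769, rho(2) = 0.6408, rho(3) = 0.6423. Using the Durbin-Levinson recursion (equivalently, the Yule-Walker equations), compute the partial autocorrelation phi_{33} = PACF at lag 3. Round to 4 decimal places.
\phi_{33} = 0.3371

The PACF at lag k is phi_{kk}, the last component of the solution
to the Yule-Walker system G_k phi = r_k where
  (G_k)_{ij} = rho(|i - j|), (r_k)_i = rho(i), i,j = 1..k.
Equivalently, Durbin-Levinson gives phi_{kk} iteratively:
  phi_{11} = rho(1)
  phi_{kk} = [rho(k) - sum_{j=1..k-1} phi_{k-1,j} rho(k-j)]
            / [1 - sum_{j=1..k-1} phi_{k-1,j} rho(j)],
  phi_{k,j} = phi_{k-1,j} - phi_{kk} phi_{k-1,k-j},  j = 1..k-1.
Step k = 1:
  phi_11 = rho(1) = 0.5769.
Step k = 2:
  phi_22 = [rho(2) - phi_11 rho(1)] / [1 - phi_11 rho(1)] = [0.6408 - (0.5769)(0.5769)] / [1 - (0.5769)(0.5769)]
         = 0.30798639 / 0.66718639 = 0.46162.
  Update: phi_21 = phi_11 - phi_22 phi_11 = 0.5769 - (0.46162)(0.5769) = 0.310592.
Step k = 3:
  phi_33 = [rho(3) - phi_21 rho(2) - phi_22 rho(1)] / [1 - phi_21 rho(1) - phi_22 rho(2)]
    numerator   = 0.6423 - (0.310592)(0.6408) - (0.46162)(0.5769) = 0.1769645
    denominator = 1 - (0.310592)(0.5769) - (0.46162)(0.6408) = 0.5250138
  phi_33 = 0.1769645 / 0.5250138 = 0.3371.
Therefore phi_{33} = 0.3371.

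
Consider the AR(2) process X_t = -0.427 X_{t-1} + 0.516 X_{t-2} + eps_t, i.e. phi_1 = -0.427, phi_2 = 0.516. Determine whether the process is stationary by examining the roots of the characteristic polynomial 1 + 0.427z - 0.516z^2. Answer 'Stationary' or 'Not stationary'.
\text{Stationary}

The AR(p) characteristic polynomial is P(z) = 1 + 0.427z - 0.516z^2.
Stationarity requires all roots to lie outside the unit circle, i.e. |z| > 1 for every root.
Set 1 + (0.427) z + (-0.516) z^2 = 0, i.e. a z^2 + b z + c = 0 with a = -0.516, b = 0.427, c = 1.
Discriminant D = b^2 - 4ac = (0.427)^2 - 4*(-0.516)*1 = 0.182329 - (-2.064) = 2.246329.
D >= 0, so the roots are real: z = (-b +/- sqrt(D)) / (2a) = (-0.427 +/- 1.498776) / (-1.032).
  z_1 = (-0.427 + 1.498776) / (-1.032) = -1.0385,   |z_1| = 1.0385.
  z_2 = (-0.427 - 1.498776) / (-1.032) = 1.8661,   |z_2| = 1.8661.
Moduli of all roots: 1.0385, 1.8661.
All moduli strictly greater than 1? Yes.
Verdict: Stationary.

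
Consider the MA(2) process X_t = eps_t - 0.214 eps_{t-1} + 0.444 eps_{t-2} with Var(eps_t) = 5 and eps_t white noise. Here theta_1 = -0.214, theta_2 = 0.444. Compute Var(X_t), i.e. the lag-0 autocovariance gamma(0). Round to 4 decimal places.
\gamma(0) = 6.2147

For an MA(q) process X_t = eps_t + sum_i theta_i eps_{t-i} with
Var(eps_t) = sigma^2, the variance is
  gamma(0) = sigma^2 * (1 + sum_i theta_i^2).
  sum_i theta_i^2 = (-0.214)^2 + (0.444)^2 = 0.045796 + 0.197136 = 0.242932.
  gamma(0) = 5 * (1 + 0.242932) = 5 * 1.242932 = 6.21466, which rounds to 6.2147.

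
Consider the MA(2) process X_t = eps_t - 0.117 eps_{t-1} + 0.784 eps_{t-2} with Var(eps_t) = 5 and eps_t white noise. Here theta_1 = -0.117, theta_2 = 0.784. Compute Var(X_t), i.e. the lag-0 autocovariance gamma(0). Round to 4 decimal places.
\gamma(0) = 8.1417

For an MA(q) process X_t = eps_t + sum_i theta_i eps_{t-i} with
Var(eps_t) = sigma^2, the variance is
  gamma(0) = sigma^2 * (1 + sum_i theta_i^2).
  sum_i theta_i^2 = (-0.117)^2 + (0.784)^2 = 0.013689 + 0.614656 = 0.628345.
  gamma(0) = 5 * (1 + 0.628345) = 5 * 1.628345 = 8.141725, which rounds to 8.1417.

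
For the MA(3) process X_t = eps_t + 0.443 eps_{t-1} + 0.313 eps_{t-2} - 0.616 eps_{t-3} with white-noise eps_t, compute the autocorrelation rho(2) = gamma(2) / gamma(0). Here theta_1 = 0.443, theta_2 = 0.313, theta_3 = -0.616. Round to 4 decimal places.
\rho(2) = 0.0240

For an MA(q) process with theta_0 = 1, the autocovariance is
  gamma(k) = sigma^2 * sum_{i=0..q-k} theta_i * theta_{i+k},
and rho(k) = gamma(k) / gamma(0). Sigma^2 cancels.
  numerator   = (1)*(0.313) + (0.443)*(-0.616) = 0.040112.
  denominator = (1)^2 + (0.443)^2 + (0.313)^2 + (-0.616)^2 = 1.673674.
  rho(2) = 0.040112 / 1.673674 = 0.0240.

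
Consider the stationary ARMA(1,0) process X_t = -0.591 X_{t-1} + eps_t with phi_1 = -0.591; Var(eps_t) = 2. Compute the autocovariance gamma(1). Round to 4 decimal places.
\gamma(1) = -1.8165

Multiply the model equation by X_{t-k} and take expectations. With theta_0 = psi_0 = 1 and psi_j the MA(infinity) weights, this gives
  gamma(k) - sum_i phi_i gamma(k-i) = c_k,
  c_k = sigma^2 * sum_{j=k..q} theta_j psi_{j-k}   (c_k = 0 for k > q),
using gamma(-m) = gamma(m).
Pure AR (q = 0): c_0 = sigma^2 = 2, c_k = 0 for k >= 1.
Equations for k = 0 and k = 1 (AR order 1):
  gamma(0) = phi_1 gamma(1) + c_0
  gamma(1) = phi_1 gamma(0) + c_1
Substituting the second into the first: gamma(0) (1 - phi_1^2) = c_0 + phi_1 c_1, so
  gamma(0) = c_0 / (1 - phi_1^2) = 2 / (1 - (-0.591)^2) = 2 / 0.650719 = 3.073523.
  gamma(1) = phi_1 gamma(0) = (-0.591)(3.073523) = -1.816452.
Therefore gamma(1) = -1.8165 (to 4 decimal places).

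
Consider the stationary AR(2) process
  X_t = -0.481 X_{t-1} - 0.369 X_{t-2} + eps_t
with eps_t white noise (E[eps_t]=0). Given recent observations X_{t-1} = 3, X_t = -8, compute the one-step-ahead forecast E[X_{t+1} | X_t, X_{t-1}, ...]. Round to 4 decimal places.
E[X_{t+1} \mid \mathcal F_t] = 2.7410

For an AR(p) model X_t = c + sum_i phi_i X_{t-i} + eps_t, the
one-step-ahead conditional mean is
  E[X_{t+1} | X_t, ...] = c + sum_i phi_i X_{t+1-i}.
Substitute known values:
  E[X_{t+1} | ...] = (-0.481) * (-8) + (-0.369) * (3)
                   = 2.7410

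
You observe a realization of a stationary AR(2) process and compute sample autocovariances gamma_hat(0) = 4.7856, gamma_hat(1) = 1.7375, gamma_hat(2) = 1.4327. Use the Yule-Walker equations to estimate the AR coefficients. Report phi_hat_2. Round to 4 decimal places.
\hat\phi_{2} = 0.1930

The Yule-Walker equations for an AR(p) process read, in matrix form,
  Gamma_p phi = r_p,   with   (Gamma_p)_{ij} = gamma(|i - j|),
                       (r_p)_i = gamma(i),   i,j = 1..p.
Substitute the sample gammas (Toeplitz matrix and right-hand side of size 2):
  Gamma_p = [[4.7856, 1.7375], [1.7375, 4.7856]]
  r_p     = [1.7375, 1.4327]
Written out:
  4.7856 phi_1 + 1.7375 phi_2 = 1.7375
  1.7375 phi_1 + 4.7856 phi_2 = 1.4327
Solve by Cramer's rule:
  det = gamma(0)^2 - gamma(1)^2 = (4.7856)^2 - (1.7375)^2 = 22.90196736 - 3.01890625 = 19.88306111
  phi_hat_1 = [gamma(1) gamma(0) - gamma(1) gamma(2)] / det = [(1.7375)(4.7856) - (1.7375)(1.4327)] / 19.88306111 = 5.82566375 / 19.88306111 = 0.293
  phi_hat_2 = [gamma(0) gamma(2) - gamma(1)^2] / det = [(4.7856)(1.4327) - (1.7375)^2] / 19.88306111 = 3.83742287 / 19.88306111 = 0.193
So phi_hat = [0.2930, 0.1930].
Therefore phi_hat_2 = 0.1930.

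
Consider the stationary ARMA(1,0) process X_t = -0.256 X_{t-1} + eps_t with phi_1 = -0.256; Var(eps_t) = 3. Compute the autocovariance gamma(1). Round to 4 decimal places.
\gamma(1) = -0.8219

Multiply the model equation by X_{t-k} and take expectations. With theta_0 = psi_0 = 1 and psi_j the MA(infinity) weights, this gives
  gamma(k) - sum_i phi_i gamma(k-i) = c_k,
  c_k = sigma^2 * sum_{j=k..q} theta_j psi_{j-k}   (c_k = 0 for k > q),
using gamma(-m) = gamma(m).
Pure AR (q = 0): c_0 = sigma^2 = 3, c_k = 0 for k >= 1.
Equations for k = 0 and k = 1 (AR order 1):
  gamma(0) = phi_1 gamma(1) + c_0
  gamma(1) = phi_1 gamma(0) + c_1
Substituting the second into the first: gamma(0) (1 - phi_1^2) = c_0 + phi_1 c_1, so
  gamma(0) = c_0 / (1 - phi_1^2) = 3 / (1 - (-0.256)^2) = 3 / 0.934464 = 3.210397.
  gamma(1) = phi_1 gamma(0) = (-0.256)(3.210397) = -0.821862.
Therefore gamma(1) = -0.8219 (to 4 decimal places).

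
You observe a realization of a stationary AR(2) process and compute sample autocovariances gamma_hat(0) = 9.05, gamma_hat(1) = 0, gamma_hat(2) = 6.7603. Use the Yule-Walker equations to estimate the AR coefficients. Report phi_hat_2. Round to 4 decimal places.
\hat\phi_{2} = 0.7470

The Yule-Walker equations for an AR(p) process read, in matrix form,
  Gamma_p phi = r_p,   with   (Gamma_p)_{ij} = gamma(|i - j|),
                       (r_p)_i = gamma(i),   i,j = 1..p.
Substitute the sample gammas (Toeplitz matrix and right-hand side of size 2):
  Gamma_p = [[9.05, 0.0], [0.0, 9.05]]
  r_p     = [0.0, 6.7603]
Written out:
  9.05 phi_1 + 0 phi_2 = 0
  0 phi_1 + 9.05 phi_2 = 6.7603
Solve by Cramer's rule:
  det = gamma(0)^2 - gamma(1)^2 = (9.05)^2 - (0)^2 = 81.9025 - 0 = 81.9025
  phi_hat_1 = [gamma(1) gamma(0) - gamma(1) gamma(2)] / det = [(0)(9.05) - (0)(6.7603)] / 81.9025 = 0 / 81.9025 = 0
  phi_hat_2 = [gamma(0) gamma(2) - gamma(1)^2] / det = [(9.05)(6.7603) - (0)^2] / 81.9025 = 61.180715 / 81.9025 = 0.747
So phi_hat = [0.0000, 0.7470].
Therefore phi_hat_2 = 0.7470.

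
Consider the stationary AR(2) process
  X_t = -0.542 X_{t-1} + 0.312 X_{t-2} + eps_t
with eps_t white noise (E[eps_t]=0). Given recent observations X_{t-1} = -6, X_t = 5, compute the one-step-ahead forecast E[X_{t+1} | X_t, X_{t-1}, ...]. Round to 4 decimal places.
E[X_{t+1} \mid \mathcal F_t] = -4.5820

For an AR(p) model X_t = c + sum_i phi_i X_{t-i} + eps_t, the
one-step-ahead conditional mean is
  E[X_{t+1} | X_t, ...] = c + sum_i phi_i X_{t+1-i}.
Substitute known values:
  E[X_{t+1} | ...] = (-0.542) * (5) + (0.312) * (-6)
                   = -4.5820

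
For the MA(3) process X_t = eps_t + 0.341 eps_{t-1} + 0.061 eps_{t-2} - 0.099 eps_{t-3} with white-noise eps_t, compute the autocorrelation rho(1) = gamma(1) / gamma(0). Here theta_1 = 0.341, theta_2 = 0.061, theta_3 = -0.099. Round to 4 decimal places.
\rho(1) = 0.3149

For an MA(q) process with theta_0 = 1, the autocovariance is
  gamma(k) = sigma^2 * sum_{i=0..q-k} theta_i * theta_{i+k},
and rho(k) = gamma(k) / gamma(0). Sigma^2 cancels.
  numerator   = (1)*(0.341) + (0.341)*(0.061) + (0.061)*(-0.099) = 0.355762.
  denominator = (1)^2 + (0.341)^2 + (0.061)^2 + (-0.099)^2 = 1.129803.
  rho(1) = 0.355762 / 1.129803 = 0.3149.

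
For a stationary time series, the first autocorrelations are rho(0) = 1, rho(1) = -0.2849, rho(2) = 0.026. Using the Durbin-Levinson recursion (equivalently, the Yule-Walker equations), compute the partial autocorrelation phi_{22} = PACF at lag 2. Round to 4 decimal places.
\phi_{22} = -0.0600

The PACF at lag k is phi_{kk}, the last component of the solution
to the Yule-Walker system G_k phi = r_k where
  (G_k)_{ij} = rho(|i - j|), (r_k)_i = rho(i), i,j = 1..k.
Equivalently, Durbin-Levinson gives phi_{kk} iteratively:
  phi_{11} = rho(1)
  phi_{kk} = [rho(k) - sum_{j=1..k-1} phi_{k-1,j} rho(k-j)]
            / [1 - sum_{j=1..k-1} phi_{k-1,j} rho(j)],
  phi_{k,j} = phi_{k-1,j} - phi_{kk} phi_{k-1,k-j},  j = 1..k-1.
Step k = 1:
  phi_11 = rho(1) = -0.2849.
Step k = 2:
  phi_22 = [rho(2) - phi_11 rho(1)] / [1 - phi_11 rho(1)] = [0.026 - (-0.2849)(-0.2849)] / [1 - (-0.2849)(-0.2849)]
         = -0.05516801 / 0.91883199 = -0.06.
Therefore phi_{22} = -0.0600.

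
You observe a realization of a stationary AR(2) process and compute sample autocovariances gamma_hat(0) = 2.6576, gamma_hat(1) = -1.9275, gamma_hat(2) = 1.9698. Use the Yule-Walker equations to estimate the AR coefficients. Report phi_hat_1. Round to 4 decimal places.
\hat\phi_{1} = -0.3960

The Yule-Walker equations for an AR(p) process read, in matrix form,
  Gamma_p phi = r_p,   with   (Gamma_p)_{ij} = gamma(|i - j|),
                       (r_p)_i = gamma(i),   i,j = 1..p.
Substitute the sample gammas (Toeplitz matrix and right-hand side of size 2):
  Gamma_p = [[2.6576, -1.9275], [-1.9275, 2.6576]]
  r_p     = [-1.9275, 1.9698]
Written out:
  2.6576 phi_1 - 1.9275 phi_2 = -1.9275
  -1.9275 phi_1 + 2.6576 phi_2 = 1.9698
Solve by Cramer's rule:
  det = gamma(0)^2 - gamma(1)^2 = (2.6576)^2 - (-1.9275)^2 = 7.06283776 - 3.71525625 = 3.34758151
  phi_hat_1 = [gamma(1) gamma(0) - gamma(1) gamma(2)] / det = [(-1.9275)(2.6576) - (-1.9275)(1.9698)] / 3.34758151 = -1.3257345 / 3.34758151 = -0.396
  phi_hat_2 = [gamma(0) gamma(2) - gamma(1)^2] / det = [(2.6576)(1.9698) - (-1.9275)^2] / 3.34758151 = 1.51968423 / 3.34758151 = 0.454
So phi_hat = [-0.3960, 0.4540].
Therefore phi_hat_1 = -0.3960.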